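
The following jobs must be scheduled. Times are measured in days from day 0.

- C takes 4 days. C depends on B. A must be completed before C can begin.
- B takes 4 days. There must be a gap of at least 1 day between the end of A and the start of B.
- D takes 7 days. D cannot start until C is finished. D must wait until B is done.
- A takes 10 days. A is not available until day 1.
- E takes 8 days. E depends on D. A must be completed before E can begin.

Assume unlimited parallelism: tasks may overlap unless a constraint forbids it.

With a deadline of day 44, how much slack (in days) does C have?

9

After its own release at day 1, A can start at day 1 and finishes at day 11.
After A (finishes day 11, plus 1-day gap → day 12), B can start at day 12 and finishes at day 16.
C needs all of B (finishes day 16); A (finishes day 11). That puts its earliest start at day 16; it finishes at 16 + 4 = day 20.

Working backward from the deadline:
E has no dependents, so it just needs to finish by day 44. Starting by 44 − 8 = day 36 achieves that.
D must finish before E (must start by day 36). With a 7-day duration, D must start by 36 − 7 = day 29.
C must finish before D (must start by day 29). With a 4-day duration, C must start by 29 − 4 = day 25.
So C can start as early as day 16 and as late as day 25, giving 25 − 16 = 9 days of slack.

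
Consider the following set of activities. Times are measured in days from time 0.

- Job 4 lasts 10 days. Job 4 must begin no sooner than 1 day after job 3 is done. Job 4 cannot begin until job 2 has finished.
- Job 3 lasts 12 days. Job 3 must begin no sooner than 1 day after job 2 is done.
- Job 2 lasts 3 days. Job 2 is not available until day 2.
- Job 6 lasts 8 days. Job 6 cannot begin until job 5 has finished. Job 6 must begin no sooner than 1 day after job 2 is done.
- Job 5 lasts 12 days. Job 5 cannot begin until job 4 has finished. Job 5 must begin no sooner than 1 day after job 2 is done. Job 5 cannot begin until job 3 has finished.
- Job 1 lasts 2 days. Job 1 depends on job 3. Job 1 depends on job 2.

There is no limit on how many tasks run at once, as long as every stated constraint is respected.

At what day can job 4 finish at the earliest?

Job 2 cannot begin until its own release at day 2. It runs from day 2 to 2 + 3 = day 5.
Job 3 waits on job 2 (finishes day 5, plus 1-day gap → day 6), so it starts at day 6 and finishes at 6 + 12 = day 18.
Job 4 has to wait for job 3 (finishes day 18, plus 1-day gap → day 19); job 2 (finishes day 5). The latest of these is day 19, so job 4 runs day 19 to 19 + 10 = day 29.

29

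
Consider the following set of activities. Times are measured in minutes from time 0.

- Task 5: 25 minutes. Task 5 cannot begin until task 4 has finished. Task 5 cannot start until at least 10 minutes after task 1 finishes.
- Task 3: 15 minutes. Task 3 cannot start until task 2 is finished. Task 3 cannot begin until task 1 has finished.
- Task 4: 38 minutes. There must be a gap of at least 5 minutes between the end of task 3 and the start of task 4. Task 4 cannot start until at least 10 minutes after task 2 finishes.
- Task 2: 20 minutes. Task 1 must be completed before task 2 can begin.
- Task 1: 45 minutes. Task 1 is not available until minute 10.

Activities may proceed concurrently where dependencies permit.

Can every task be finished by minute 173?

Yes

Task 1 waits on its own release at minute 10, so it starts at minute 10 and finishes at 10 + 45 = minute 55.
Task 2 waits on task 1 (finishes minute 55), so it starts at minute 55 and finishes at 55 + 20 = minute 75.
Task 3 needs all of task 2 (finishes minute 75); task 1 (finishes minute 55). That puts its earliest start at minute 75; it finishes at 75 + 15 = minute 90.
Task 4 needs all of task 3 (finishes minute 90, plus 5-minute gap → minute 95); task 2 (finishes minute 75, plus 10-minute gap → minute 85). That puts its earliest start at minute 95; it finishes at 95 + 38 = minute 133.
For task 5: task 4 (finishes minute 133); task 1 (finishes minute 55, plus 10-minute gap → minute 65). Taking the maximum gives a start of minute 133, and it finishes at 133 + 25 = minute 158.
Every task is finished by minute 158, which is no later than the deadline of 173, so the schedule is feasible.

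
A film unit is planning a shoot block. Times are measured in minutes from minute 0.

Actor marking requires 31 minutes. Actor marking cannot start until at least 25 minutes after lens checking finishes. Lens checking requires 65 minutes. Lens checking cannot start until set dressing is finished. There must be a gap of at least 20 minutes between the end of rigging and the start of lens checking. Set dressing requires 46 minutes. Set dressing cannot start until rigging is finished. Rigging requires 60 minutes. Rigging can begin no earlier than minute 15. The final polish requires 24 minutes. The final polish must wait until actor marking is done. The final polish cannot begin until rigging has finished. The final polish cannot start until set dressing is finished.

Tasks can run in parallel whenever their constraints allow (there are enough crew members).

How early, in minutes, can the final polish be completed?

266

After its own release at minute 15, rigging can start at minute 15 and finishes at minute 75.
After rigging (finishes minute 75), set dressing can start at minute 75 and finishes at minute 121.
Lens checking has to wait for set dressing (finishes minute 121); rigging (finishes minute 75, plus 20-minute gap → minute 95). The latest of these is minute 121, so lens checking runs minute 121 to 121 + 65 = minute 186.
Actor marking waits on lens checking (finishes minute 186, plus 25-minute gap → minute 211), so it starts at minute 211 and finishes at 211 + 31 = minute 242.
The final polish has to wait for actor marking (finishes minute 242); rigging (finishes minute 75); set dressing (finishes minute 121). The latest of these is minute 242, so the final polish runs minute 242 to 242 + 24 = minute 266.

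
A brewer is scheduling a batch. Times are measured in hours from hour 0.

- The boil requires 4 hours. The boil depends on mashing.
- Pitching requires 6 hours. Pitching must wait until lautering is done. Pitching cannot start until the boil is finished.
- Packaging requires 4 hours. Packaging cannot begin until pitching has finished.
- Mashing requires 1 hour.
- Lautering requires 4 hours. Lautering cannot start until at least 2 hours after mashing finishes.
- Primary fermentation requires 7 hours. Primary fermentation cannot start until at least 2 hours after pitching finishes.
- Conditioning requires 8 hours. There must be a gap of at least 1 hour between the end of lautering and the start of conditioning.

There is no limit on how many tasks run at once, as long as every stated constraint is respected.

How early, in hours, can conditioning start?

8

Mashing has no prerequisites, so it starts at hour 0 and finishes at hour 1.
Lautering waits on mashing (finishes hour 1, plus 2-hour gap → hour 3), so it starts at hour 3 and finishes at 3 + 4 = hour 7.
Conditioning waits on lautering (finishes hour 7, plus 1-hour gap → hour 8), so the earliest it can start is hour 8.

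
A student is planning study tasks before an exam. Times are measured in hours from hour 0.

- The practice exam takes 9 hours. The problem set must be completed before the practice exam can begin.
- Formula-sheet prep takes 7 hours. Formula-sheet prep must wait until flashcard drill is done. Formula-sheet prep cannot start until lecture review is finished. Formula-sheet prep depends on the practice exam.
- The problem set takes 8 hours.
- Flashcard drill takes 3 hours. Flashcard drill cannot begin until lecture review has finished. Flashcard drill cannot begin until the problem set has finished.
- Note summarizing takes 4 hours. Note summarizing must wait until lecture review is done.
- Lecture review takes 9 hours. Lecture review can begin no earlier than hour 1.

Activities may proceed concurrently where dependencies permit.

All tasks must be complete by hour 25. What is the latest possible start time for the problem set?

1

Formula-sheet prep must finish by hour 25; it takes 7 hours, so it must start by 25 − 7 = hour 18.
Flashcard drill must finish before formula-sheet prep (must start by hour 18). With a 3-hour duration, flashcard drill must start by 18 − 3 = hour 15.
The practice exam has to be done before formula-sheet prep (must start by hour 18). That means finishing by hour 18, i.e. starting by 18 − 9 = hour 9.
The problem set must finish in time for flashcard drill (must start by hour 15); the practice exam (must start by hour 9). The tightest is hour 9, so the problem set must start by 9 − 8 = hour 1.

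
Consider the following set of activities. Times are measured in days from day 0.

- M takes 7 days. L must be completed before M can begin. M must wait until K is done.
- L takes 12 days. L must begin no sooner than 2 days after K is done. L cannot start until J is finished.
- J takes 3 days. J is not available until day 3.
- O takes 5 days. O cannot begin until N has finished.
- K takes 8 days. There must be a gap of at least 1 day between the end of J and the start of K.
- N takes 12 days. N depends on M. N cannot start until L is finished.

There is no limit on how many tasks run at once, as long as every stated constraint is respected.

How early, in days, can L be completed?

29

J cannot begin until its own release at day 3. It runs from day 3 to 3 + 3 = day 6.
K waits on J (finishes day 6, plus 1-day gap → day 7), so it starts at day 7 and finishes at 7 + 8 = day 15.
L cannot start until K (finishes day 15, plus 2-day gap → day 17); J (finishes day 6). The controlling bound is day 17, so L finishes at 17 + 12 = day 29.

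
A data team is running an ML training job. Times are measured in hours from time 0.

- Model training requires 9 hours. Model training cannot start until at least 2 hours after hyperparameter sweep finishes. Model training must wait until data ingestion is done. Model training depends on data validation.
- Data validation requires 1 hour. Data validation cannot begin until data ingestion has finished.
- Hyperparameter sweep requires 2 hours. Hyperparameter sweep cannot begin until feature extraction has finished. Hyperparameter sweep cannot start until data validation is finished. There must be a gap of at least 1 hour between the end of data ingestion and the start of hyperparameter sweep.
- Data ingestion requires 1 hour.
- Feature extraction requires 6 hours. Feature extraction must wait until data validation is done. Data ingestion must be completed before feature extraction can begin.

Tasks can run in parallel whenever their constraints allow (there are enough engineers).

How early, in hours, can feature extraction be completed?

8

Nothing blocks data ingestion, so it runs from hour 0 to hour 1.
Data validation cannot begin until data ingestion (finishes hour 1). It runs from hour 1 to 1 + 1 = hour 2.
Feature extraction needs all of data validation (finishes hour 2); data ingestion (finishes hour 1). That puts its earliest start at hour 2; it finishes at 2 + 6 = hour 8.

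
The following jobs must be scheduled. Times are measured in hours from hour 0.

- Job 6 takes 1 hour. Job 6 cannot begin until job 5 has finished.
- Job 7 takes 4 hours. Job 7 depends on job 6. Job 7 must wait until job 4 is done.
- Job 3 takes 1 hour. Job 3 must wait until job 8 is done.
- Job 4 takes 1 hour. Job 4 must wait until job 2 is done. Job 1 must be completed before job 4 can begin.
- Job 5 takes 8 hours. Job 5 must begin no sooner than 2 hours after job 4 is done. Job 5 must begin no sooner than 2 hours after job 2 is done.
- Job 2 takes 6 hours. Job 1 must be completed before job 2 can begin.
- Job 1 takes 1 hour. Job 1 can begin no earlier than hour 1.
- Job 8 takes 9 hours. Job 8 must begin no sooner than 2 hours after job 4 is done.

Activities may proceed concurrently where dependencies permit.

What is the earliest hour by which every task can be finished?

24

Job 1 cannot begin until its own release at hour 1. It runs from hour 1 to 1 + 1 = hour 2.
Job 2 waits on job 1 (finishes hour 2), so it starts at hour 2 and finishes at 2 + 6 = hour 8.
Job 4 cannot start until job 2 (finishes hour 8); job 1 (finishes hour 2). The controlling bound is hour 8, so job 4 finishes at 8 + 1 = hour 9.
After job 4 (finishes hour 9, plus 2-hour gap → hour 11), job 8 can start at hour 11 and finishes at hour 20.
After job 8 (finishes hour 20), job 3 can start at hour 20 and finishes at hour 21.
Job 5 has to wait for job 4 (finishes hour 9, plus 2-hour gap → hour 11); job 2 (finishes hour 8, plus 2-hour gap → hour 10). The latest of these is hour 11, so job 5 runs hour 11 to 11 + 8 = hour 19.
After job 5 (finishes hour 19), job 6 can start at hour 19 and finishes at hour 20.
Job 7 has to wait for job 6 (finishes hour 20); job 4 (finishes hour 9). The latest of these is hour 20, so job 7 runs hour 20 to 20 + 4 = hour 24.
All tasks are finished once the last one completes. Finish times: Job 1 at 2, Job 2 at 8, Job 3 at 21, Job 4 at 9, Job 5 at 19, Job 6 at 20, Job 7 at 24, Job 8 at 20. The latest is hour 24.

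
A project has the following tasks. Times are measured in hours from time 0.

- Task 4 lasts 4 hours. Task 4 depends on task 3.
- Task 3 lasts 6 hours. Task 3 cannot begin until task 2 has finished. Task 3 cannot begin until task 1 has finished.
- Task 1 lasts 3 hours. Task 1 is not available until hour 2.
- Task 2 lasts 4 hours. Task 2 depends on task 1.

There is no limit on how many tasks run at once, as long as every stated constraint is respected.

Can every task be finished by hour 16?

Task 1 waits on its own release at hour 2, so it starts at hour 2 and finishes at 2 + 3 = hour 5.
After task 1 (finishes hour 5), task 2 can start at hour 5 and finishes at hour 9.
For task 3: task 2 (finishes hour 9); task 1 (finishes hour 5). Taking the maximum gives a start of hour 9, and it finishes at 9 + 6 = hour 15.
Task 4 cannot begin until task 3 (finishes hour 15). It runs from hour 15 to 15 + 4 = hour 19.
The earliest everything can be done is hour 19, which is after the deadline of 16, so it is not possible.

No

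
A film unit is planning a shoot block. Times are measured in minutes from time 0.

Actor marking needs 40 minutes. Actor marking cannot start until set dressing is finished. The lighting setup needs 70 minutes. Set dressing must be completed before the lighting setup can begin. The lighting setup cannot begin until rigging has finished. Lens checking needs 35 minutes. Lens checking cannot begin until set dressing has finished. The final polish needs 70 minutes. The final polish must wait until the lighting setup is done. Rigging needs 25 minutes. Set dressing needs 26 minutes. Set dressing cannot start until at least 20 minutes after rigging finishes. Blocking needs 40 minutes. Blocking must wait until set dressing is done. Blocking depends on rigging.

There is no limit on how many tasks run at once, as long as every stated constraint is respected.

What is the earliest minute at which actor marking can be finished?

111

Rigging can start immediately at minute 0; it finishes at minute 25.
Set dressing cannot begin until rigging (finishes minute 25, plus 20-minute gap → minute 45). It runs from minute 45 to 45 + 26 = minute 71.
After set dressing (finishes minute 71), actor marking can start at minute 71 and finishes at minute 111.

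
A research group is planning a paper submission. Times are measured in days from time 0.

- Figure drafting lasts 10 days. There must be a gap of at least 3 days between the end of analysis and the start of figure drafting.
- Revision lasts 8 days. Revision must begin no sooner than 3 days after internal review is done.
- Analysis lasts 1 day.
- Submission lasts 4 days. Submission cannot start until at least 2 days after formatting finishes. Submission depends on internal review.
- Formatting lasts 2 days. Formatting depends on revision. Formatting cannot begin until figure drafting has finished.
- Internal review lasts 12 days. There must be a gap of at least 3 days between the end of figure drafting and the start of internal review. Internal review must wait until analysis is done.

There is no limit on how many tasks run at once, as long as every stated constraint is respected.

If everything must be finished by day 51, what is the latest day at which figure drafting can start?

7

Submission has no dependents, so it just needs to finish by day 51. Starting by 51 − 4 = day 47 achieves that.
Since submission (must start by day 47, minus 2-day gap → day 45) depends on it, formatting must finish by day 45. Backing off its 2-day duration gives a latest start of day 43.
Revision must finish before formatting (must start by day 43). With an 8-day duration, revision must start by 43 − 8 = day 35.
Internal review has several dependents: revision (must start by day 35, minus 3-day gap → day 32); submission (must start by day 47). The earliest of those limits is day 32, so internal review must start by 32 − 12 = day 20.
Figure drafting must finish in time for internal review (must start by day 20, minus 3-day gap → day 17); formatting (must start by day 43). The tightest is day 17, so figure drafting must start by 17 − 10 = day 7.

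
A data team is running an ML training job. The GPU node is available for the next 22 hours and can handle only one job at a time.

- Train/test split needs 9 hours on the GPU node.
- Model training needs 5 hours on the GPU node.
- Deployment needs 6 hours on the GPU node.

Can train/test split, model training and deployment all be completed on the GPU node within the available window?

Running back to back, the jobs need 9 + 5 + 6 = 20 hours on the GPU node.
Since 20 ≤ 22, they fit within the window.

Yes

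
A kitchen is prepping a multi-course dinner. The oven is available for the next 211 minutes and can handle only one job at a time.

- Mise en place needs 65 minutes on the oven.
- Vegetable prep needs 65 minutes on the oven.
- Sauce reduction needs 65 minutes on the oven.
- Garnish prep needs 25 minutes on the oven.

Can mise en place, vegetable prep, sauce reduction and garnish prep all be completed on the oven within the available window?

No

Running back to back, the jobs need 65 + 65 + 65 + 25 = 220 minutes on the oven.
Since 220 > 211, they cannot all fit.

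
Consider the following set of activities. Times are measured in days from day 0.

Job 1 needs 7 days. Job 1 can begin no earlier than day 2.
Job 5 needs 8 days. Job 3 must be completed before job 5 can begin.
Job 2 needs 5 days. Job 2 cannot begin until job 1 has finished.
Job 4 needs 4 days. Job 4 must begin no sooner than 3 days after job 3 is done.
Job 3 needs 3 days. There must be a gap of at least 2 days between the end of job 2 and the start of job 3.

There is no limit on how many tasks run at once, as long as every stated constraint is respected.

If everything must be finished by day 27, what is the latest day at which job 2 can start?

To finish by day 27, job 4 (duration 4) must start no later than day 23.
Nothing follows job 5; the deadline of day 27 is its only limit. It must start by 27 − 8 = day 19.
Job 3 has several dependents: job 4 (must start by day 23, minus 3-day gap → day 20); job 5 (must start by day 19). The earliest of those limits is day 19, so job 3 must start by 19 − 3 = day 16.
Job 2 has to be done before job 3 (must start by day 16, minus 2-day gap → day 14). That means finishing by day 14, i.e. starting by 14 − 5 = day 9.

9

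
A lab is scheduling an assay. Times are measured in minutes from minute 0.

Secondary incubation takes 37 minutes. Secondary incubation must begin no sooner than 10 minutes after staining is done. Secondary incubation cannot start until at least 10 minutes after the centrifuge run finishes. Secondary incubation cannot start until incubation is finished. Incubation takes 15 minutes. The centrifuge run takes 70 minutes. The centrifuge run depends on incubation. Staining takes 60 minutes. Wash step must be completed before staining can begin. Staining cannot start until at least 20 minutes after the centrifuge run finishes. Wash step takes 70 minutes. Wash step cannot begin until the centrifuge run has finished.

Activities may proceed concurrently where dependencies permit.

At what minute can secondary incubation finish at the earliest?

Incubation has no prerequisites, so it starts at minute 0 and finishes at minute 15.
The centrifuge run cannot begin until incubation (finishes minute 15). It runs from minute 15 to 15 + 70 = minute 85.
Wash step waits on the centrifuge run (finishes minute 85), so it starts at minute 85 and finishes at 85 + 70 = minute 155.
For staining: wash step (finishes minute 155); the centrifuge run (finishes minute 85, plus 20-minute gap → minute 105). Taking the maximum gives a start of minute 155, and it finishes at 155 + 60 = minute 215.
For secondary incubation: staining (finishes minute 215, plus 10-minute gap → minute 225); the centrifuge run (finishes minute 85, plus 10-minute gap → minute 95); incubation (finishes minute 15). Taking the maximum gives a start of minute 225, and it finishes at 225 + 37 = minute 262.

262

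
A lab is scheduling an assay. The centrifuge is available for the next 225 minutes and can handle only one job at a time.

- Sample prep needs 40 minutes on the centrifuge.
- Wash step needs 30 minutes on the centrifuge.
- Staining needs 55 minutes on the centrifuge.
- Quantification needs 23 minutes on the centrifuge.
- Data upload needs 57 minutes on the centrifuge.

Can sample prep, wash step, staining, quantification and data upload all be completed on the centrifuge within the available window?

Running back to back, the jobs need 40 + 30 + 55 + 23 + 57 = 205 minutes on the centrifuge.
Since 205 ≤ 225, they fit within the window.

Yes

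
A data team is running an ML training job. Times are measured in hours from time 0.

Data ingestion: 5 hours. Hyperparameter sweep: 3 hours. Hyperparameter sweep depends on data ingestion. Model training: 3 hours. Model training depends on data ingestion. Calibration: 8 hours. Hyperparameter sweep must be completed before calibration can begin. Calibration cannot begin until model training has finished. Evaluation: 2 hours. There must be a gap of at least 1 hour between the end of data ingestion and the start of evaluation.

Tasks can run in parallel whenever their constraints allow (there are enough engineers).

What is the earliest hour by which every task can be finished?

Nothing blocks data ingestion, so it runs from hour 0 to hour 5.
After data ingestion (finishes hour 5, plus 1-hour gap → hour 6), evaluation can start at hour 6 and finishes at hour 8.
After data ingestion (finishes hour 5), model training can start at hour 5 and finishes at hour 8.
Hyperparameter sweep cannot begin until data ingestion (finishes hour 5). It runs from hour 5 to 5 + 3 = hour 8.
For calibration: hyperparameter sweep (finishes hour 8); model training (finishes hour 8). Taking the maximum gives a start of hour 8, and it finishes at 8 + 8 = hour 16.
All tasks are finished once the last one completes. Finish times: Data ingestion at 5, Hyperparameter sweep at 8, Model training at 8, Evaluation at 8, Calibration at 16. The latest is hour 16.

16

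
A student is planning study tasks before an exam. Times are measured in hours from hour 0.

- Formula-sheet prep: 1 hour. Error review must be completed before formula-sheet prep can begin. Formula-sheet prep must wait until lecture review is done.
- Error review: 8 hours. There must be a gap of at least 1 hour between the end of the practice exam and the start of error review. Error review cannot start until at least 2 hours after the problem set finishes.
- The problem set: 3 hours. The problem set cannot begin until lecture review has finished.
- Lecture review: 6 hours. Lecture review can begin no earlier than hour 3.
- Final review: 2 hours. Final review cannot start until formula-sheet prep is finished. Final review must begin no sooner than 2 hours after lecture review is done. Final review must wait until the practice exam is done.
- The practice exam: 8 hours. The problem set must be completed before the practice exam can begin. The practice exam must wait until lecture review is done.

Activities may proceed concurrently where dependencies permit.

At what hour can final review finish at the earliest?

32

Lecture review waits on its own release at hour 3, so it starts at hour 3 and finishes at 3 + 6 = hour 9.
The problem set waits on lecture review (finishes hour 9), so it starts at hour 9 and finishes at 9 + 3 = hour 12.
The practice exam needs all of the problem set (finishes hour 12); lecture review (finishes hour 9). That puts its earliest start at hour 12; it finishes at 12 + 8 = hour 20.
Error review cannot start until the practice exam (finishes hour 20, plus 1-hour gap → hour 21); the problem set (finishes hour 12, plus 2-hour gap → hour 14). The controlling bound is hour 21, so error review finishes at 21 + 8 = hour 29.
Formula-sheet prep has to wait for error review (finishes hour 29); lecture review (finishes hour 9). The latest of these is hour 29, so formula-sheet prep runs hour 29 to 29 + 1 = hour 30.
Final review needs all of formula-sheet prep (finishes hour 30); lecture review (finishes hour 9, plus 2-hour gap → hour 11); the practice exam (finishes hour 20). That puts its earliest start at hour 30; it finishes at 30 + 2 = hour 32.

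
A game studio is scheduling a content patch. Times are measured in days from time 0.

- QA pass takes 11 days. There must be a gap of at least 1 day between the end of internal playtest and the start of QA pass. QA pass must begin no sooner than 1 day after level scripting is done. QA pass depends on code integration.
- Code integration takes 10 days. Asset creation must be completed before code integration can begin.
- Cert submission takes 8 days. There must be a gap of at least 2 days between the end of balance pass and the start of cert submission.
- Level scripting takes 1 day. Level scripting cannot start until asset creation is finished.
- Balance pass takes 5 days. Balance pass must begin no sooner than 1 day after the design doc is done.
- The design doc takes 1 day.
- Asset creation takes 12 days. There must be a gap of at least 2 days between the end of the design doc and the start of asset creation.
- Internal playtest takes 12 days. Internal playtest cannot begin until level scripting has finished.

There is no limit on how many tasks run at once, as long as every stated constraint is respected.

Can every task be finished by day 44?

Yes

Nothing blocks the design doc, so it runs from day 0 to day 1.
Balance pass waits on the design doc (finishes day 1, plus 1-day gap → day 2), so it starts at day 2 and finishes at 2 + 5 = day 7.
Cert submission cannot begin until balance pass (finishes day 7, plus 2-day gap → day 9). It runs from day 9 to 9 + 8 = day 17.
Asset creation waits on the design doc (finishes day 1, plus 2-day gap → day 3), so it starts at day 3 and finishes at 3 + 12 = day 15.
Code integration cannot begin until asset creation (finishes day 15). It runs from day 15 to 15 + 10 = day 25.
Level scripting cannot begin until asset creation (finishes day 15). It runs from day 15 to 15 + 1 = day 16.
Internal playtest waits on level scripting (finishes day 16), so it starts at day 16 and finishes at 16 + 12 = day 28.
QA pass needs all of internal playtest (finishes day 28, plus 1-day gap → day 29); level scripting (finishes day 16, plus 1-day gap → day 17); code integration (finishes day 25). That puts its earliest start at day 29; it finishes at 29 + 11 = day 40.
Every task is finished by day 40, which is no later than the deadline of 44, so the schedule is feasible.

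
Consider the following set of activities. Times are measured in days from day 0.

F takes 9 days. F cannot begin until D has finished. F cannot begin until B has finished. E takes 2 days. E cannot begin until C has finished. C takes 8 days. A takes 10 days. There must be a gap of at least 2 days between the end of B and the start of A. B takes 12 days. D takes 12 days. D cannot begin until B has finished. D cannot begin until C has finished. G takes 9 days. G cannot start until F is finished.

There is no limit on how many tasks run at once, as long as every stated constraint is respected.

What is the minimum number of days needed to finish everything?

C can start immediately at day 0; it finishes at day 8.
After C (finishes day 8), E can start at day 8 and finishes at day 10.
B can start immediately at day 0; it finishes at day 12.
For D: B (finishes day 12); C (finishes day 8). Taking the maximum gives a start of day 12, and it finishes at 12 + 12 = day 24.
F has to wait for D (finishes day 24); B (finishes day 12). The latest of these is day 24, so F runs day 24 to 24 + 9 = day 33.
G cannot begin until F (finishes day 33). It runs from day 33 to 33 + 9 = day 42.
A waits on B (finishes day 12, plus 2-day gap → day 14), so it starts at day 14 and finishes at 14 + 10 = day 24.
All tasks are finished once the last one completes. Finish times: A at 24, B at 12, C at 8, D at 24, E at 10, F at 33, G at 42. The latest is day 42.

42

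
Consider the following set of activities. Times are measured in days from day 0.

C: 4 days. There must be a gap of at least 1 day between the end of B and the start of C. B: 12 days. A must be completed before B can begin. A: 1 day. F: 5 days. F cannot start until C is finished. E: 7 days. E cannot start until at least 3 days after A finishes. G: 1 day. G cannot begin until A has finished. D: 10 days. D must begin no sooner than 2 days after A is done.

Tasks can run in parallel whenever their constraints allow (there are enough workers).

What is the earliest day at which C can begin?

14

A has no prerequisites, so it starts at day 0 and finishes at day 1.
After A (finishes day 1), B can start at day 1 and finishes at day 13.
C waits on B (finishes day 13, plus 1-day gap → day 14), so the earliest it can start is day 14.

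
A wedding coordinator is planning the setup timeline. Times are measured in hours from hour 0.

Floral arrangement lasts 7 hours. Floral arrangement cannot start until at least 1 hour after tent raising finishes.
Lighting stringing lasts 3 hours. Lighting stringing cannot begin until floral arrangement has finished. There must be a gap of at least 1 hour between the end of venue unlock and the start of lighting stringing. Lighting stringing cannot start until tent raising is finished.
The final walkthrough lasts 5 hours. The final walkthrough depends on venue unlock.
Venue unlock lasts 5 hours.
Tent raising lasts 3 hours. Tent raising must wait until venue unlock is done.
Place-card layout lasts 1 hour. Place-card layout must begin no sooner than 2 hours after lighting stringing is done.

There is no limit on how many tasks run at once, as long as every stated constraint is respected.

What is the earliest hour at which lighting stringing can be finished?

19

Venue unlock has no prerequisites, so it starts at hour 0 and finishes at hour 5.
After venue unlock (finishes hour 5), tent raising can start at hour 5 and finishes at hour 8.
After tent raising (finishes hour 8, plus 1-hour gap → hour 9), floral arrangement can start at hour 9 and finishes at hour 16.
For lighting stringing: floral arrangement (finishes hour 16); venue unlock (finishes hour 5, plus 1-hour gap → hour 6); tent raising (finishes hour 8). Taking the maximum gives a start of hour 16, and it finishes at 16 + 3 = hour 19.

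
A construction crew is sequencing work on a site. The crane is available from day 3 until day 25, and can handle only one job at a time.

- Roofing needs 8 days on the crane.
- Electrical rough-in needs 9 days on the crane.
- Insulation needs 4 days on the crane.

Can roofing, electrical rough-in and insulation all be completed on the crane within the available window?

The crane window is 25 − 3 = 22 days.
Running back to back, the jobs need 8 + 9 + 4 = 21 days on the crane.
Since 21 ≤ 22, they fit within the window.

Yes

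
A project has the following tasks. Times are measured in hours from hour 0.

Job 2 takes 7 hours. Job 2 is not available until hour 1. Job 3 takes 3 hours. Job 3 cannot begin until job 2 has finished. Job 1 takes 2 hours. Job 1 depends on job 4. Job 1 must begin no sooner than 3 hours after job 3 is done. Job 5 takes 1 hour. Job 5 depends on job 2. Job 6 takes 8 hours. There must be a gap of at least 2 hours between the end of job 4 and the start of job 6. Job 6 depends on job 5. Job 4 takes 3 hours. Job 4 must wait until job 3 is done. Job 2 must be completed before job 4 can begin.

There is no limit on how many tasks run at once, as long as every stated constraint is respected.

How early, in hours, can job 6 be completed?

Job 2 waits on its own release at hour 1, so it starts at hour 1 and finishes at 1 + 7 = hour 8.
After job 2 (finishes hour 8), job 5 can start at hour 8 and finishes at hour 9.
Job 3 cannot begin until job 2 (finishes hour 8). It runs from hour 8 to 8 + 3 = hour 11.
Job 4 needs all of job 3 (finishes hour 11); job 2 (finishes hour 8). That puts its earliest start at hour 11; it finishes at 11 + 3 = hour 14.
Job 6 needs all of job 4 (finishes hour 14, plus 2-hour gap → hour 16); job 5 (finishes hour 9). That puts its earliest start at hour 16; it finishes at 16 + 8 = hour 24.

24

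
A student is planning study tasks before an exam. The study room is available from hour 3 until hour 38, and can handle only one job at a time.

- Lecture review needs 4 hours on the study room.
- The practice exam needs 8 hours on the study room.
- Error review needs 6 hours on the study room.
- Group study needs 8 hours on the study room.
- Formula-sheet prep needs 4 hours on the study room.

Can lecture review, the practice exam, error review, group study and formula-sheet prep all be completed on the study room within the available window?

The study room window is 38 − 3 = 35 hours.
Running back to back, the jobs need 4 + 8 + 6 + 8 + 4 = 30 hours on the study room.
Since 30 ≤ 35, they fit within the window.

Yes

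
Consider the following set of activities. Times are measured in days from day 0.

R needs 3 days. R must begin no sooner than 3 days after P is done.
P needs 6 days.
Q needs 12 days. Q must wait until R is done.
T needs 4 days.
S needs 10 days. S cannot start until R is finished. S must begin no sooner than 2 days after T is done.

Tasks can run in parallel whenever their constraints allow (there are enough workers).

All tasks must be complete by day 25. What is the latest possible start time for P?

1

Q has no dependents, so it just needs to finish by day 25. Starting by 25 − 12 = day 13 achieves that.
S must finish by day 25; it takes 10 days, so it must start by 25 − 10 = day 15.
For R: Q (must start by day 13); S (must start by day 15). The most restrictive is day 13; with a 3-day duration, R must start by day 10.
P must finish before R (must start by day 10, minus 3-day gap → day 7). With a 6-day duration, P must start by 7 − 6 = day 1.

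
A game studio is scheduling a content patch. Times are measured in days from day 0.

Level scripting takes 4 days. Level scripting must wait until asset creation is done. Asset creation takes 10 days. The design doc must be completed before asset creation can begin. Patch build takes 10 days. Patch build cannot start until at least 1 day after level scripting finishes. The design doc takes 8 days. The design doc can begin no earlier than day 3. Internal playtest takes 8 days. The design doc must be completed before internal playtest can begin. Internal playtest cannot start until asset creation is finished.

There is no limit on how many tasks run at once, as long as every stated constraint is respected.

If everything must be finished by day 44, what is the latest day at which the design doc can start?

To finish by day 44, patch build (duration 10) must start no later than day 34.
Level scripting feeds into patch build (must start by day 34, minus 1-day gap → day 33); so level scripting must finish by day 33 and therefore start by day 29.
Internal playtest must finish by day 44; it takes 8 days, so it must start by 44 − 8 = day 36.
Asset creation has several dependents: level scripting (must start by day 29); internal playtest (must start by day 36). The earliest of those limits is day 29, so asset creation must start by 29 − 10 = day 19.
The design doc feeds asset creation (must start by day 19); internal playtest (must start by day 36). Taking the minimum, the design doc must finish by day 19 and start by 19 − 8 = day 11.

11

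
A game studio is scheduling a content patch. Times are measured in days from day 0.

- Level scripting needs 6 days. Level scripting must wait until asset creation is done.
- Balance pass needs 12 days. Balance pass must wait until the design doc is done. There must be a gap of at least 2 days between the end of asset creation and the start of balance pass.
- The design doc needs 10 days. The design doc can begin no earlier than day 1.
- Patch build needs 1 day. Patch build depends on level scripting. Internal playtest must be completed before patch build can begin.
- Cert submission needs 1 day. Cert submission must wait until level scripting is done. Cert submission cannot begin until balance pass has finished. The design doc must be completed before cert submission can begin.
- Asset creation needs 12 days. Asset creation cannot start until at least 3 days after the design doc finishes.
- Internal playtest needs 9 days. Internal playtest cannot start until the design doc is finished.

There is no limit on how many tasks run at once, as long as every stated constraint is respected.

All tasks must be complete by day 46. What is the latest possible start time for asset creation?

19

Nothing follows cert submission; the deadline of day 46 is its only limit. It must start by 46 − 1 = day 45.
Nothing follows patch build; the deadline of day 46 is its only limit. It must start by 46 − 1 = day 45.
Level scripting must finish in time for cert submission (must start by day 45); patch build (must start by day 45). The tightest is day 45, so level scripting must start by 45 − 6 = day 39.
Since cert submission (must start by day 45) depends on it, balance pass must finish by day 45. Backing off its 12-day duration gives a latest start of day 33.
Asset creation has several dependents: level scripting (must start by day 39); balance pass (must start by day 33, minus 2-day gap → day 31). The earliest of those limits is day 31, so asset creation must start by 31 − 12 = day 19.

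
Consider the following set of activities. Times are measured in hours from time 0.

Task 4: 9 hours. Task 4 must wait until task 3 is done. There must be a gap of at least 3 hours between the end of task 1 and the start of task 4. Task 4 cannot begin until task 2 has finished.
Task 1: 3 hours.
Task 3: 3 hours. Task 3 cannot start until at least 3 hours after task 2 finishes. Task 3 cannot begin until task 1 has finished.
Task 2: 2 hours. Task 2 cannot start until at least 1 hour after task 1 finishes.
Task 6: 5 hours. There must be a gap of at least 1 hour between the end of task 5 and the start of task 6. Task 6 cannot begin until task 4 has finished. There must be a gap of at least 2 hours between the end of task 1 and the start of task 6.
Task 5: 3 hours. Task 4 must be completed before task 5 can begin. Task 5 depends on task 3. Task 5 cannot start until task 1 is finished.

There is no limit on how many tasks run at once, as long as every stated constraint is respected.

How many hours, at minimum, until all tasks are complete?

Task 1 has no prerequisites, so it starts at hour 0 and finishes at hour 3.
After task 1 (finishes hour 3, plus 1-hour gap → hour 4), task 2 can start at hour 4 and finishes at hour 6.
Task 3 has to wait for task 2 (finishes hour 6, plus 3-hour gap → hour 9); task 1 (finishes hour 3). The latest of these is hour 9, so task 3 runs hour 9 to 9 + 3 = hour 12.
For task 4: task 3 (finishes hour 12); task 1 (finishes hour 3, plus 3-hour gap → hour 6); task 2 (finishes hour 6). Taking the maximum gives a start of hour 12, and it finishes at 12 + 9 = hour 21.
For task 5: task 4 (finishes hour 21); task 3 (finishes hour 12); task 1 (finishes hour 3). Taking the maximum gives a start of hour 21, and it finishes at 21 + 3 = hour 24.
Task 6 has to wait for task 5 (finishes hour 24, plus 1-hour gap → hour 25); task 4 (finishes hour 21); task 1 (finishes hour 3, plus 2-hour gap → hour 5). The latest of these is hour 25, so task 6 runs hour 25 to 25 + 5 = hour 30.
All tasks are finished once the last one completes. Finish times: Task 1 at 3, Task 2 at 6, Task 3 at 12, Task 4 at 21, Task 5 at 24, Task 6 at 30. The latest is hour 30.

30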